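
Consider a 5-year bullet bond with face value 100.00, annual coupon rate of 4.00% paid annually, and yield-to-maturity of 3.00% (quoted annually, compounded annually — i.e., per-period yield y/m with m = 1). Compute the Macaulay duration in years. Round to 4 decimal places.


Answer: Macaulay duration = 4.6393 years

Derivation:
Coupon per period c = face * coupon_rate / m = 4.000000
Periods per year m = 1; per-period yield y/m = 0.030000
Number of cashflows N = 5
Cashflows (t years, CF_t, discount factor 1/(1+y/m)^(m*t), PV):
  t = 1.0000: CF_t = 4.000000, DF = 0.970874, PV = 3.883495
  t = 2.0000: CF_t = 4.000000, DF = 0.942596, PV = 3.770384
  t = 3.0000: CF_t = 4.000000, DF = 0.915142, PV = 3.660567
  t = 4.0000: CF_t = 4.000000, DF = 0.888487, PV = 3.553948
  t = 5.0000: CF_t = 104.000000, DF = 0.862609, PV = 89.711314
Price P = sum_t PV_t = 104.579707
Macaulay numerator sum_t t * PV_t:
  t * PV_t at t = 1.0000: 3.883495
  t * PV_t at t = 2.0000: 7.540767
  t * PV_t at t = 3.0000: 10.981700
  t * PV_t at t = 4.0000: 14.215793
  t * PV_t at t = 5.0000: 448.556568
Macaulay duration D = (sum_t t * PV_t) / P = 485.178323 / 104.579707 = 4.639316


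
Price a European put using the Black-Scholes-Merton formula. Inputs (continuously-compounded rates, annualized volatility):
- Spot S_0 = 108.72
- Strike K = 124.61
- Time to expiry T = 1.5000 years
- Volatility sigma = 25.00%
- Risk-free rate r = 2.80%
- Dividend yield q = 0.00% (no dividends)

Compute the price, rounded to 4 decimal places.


Answer: Price = 19.9149

Derivation:
d1 = (ln(S/K) + (r - q + 0.5*sigma^2) * T) / (sigma * sqrt(T)) = -0.15525875
d2 = d1 - sigma * sqrt(T) = -0.46144497
exp(-rT) = 0.95886978; exp(-qT) = 1.00000000
P = K * exp(-rT) * N(-d2) - S_0 * exp(-qT) * N(-d1)
N(-d1) = 0.56169133; N(-d2) = 0.67776030
P = 124.6100 * 0.95886978 * 0.67776030 - 108.7200 * 1.00000000 * 0.56169133 = 19.9149


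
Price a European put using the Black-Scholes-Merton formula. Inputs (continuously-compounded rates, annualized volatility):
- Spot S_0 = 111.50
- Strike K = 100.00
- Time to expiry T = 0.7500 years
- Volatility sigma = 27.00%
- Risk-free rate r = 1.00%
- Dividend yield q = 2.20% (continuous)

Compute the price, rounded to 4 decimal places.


d1 = (ln(S/K) + (r - q + 0.5*sigma^2) * T) / (sigma * sqrt(T)) = 0.54395763
d2 = d1 - sigma * sqrt(T) = 0.31013077
exp(-rT) = 0.99252805; exp(-qT) = 0.98363538
P = K * exp(-rT) * N(-d2) - S_0 * exp(-qT) * N(-d1)
N(-d1) = 0.29323531; N(-d2) = 0.37823076
P = 100.0000 * 0.99252805 * 0.37823076 - 111.5000 * 0.98363538 * 0.29323531 = 5.3798

Answer: Price = 5.3798


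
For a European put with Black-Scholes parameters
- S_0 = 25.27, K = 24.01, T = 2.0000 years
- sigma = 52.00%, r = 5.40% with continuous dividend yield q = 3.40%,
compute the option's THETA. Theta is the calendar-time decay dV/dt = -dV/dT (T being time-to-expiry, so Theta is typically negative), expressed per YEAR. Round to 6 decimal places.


Answer: Theta = -1.090522

Derivation:
d1 = 0.4916398017; d2 = -0.2437512508
phi(d1) = 0.3535277201; exp(-qT) = 0.9342604736; exp(-rT) = 0.8976275964
Theta = -S*exp(-qT)*phi(d1)*sigma/(2*sqrt(T)) + r*K*exp(-rT)*N(-d2) - q*S*exp(-qT)*N(-d1)
N(-d1) = 0.3114870006; N(-d2) = 0.5962882611; sqrt(T) = 1.4142135624
Term 1 = -25.2700 * 0.9342604736 * 0.3535277201 * 0.5200 / (2 * 1.4142135624) = -1.5344581202
Term 2 = 0.0540 * 24.0100 * 0.8976275964 * 0.5962882611 = 0.6939662911
Term 3 = -0.0340 * 25.2700 * 0.9342604736 * 0.3114870006 = -0.2500299655
Theta = -1.5344581202 + (0.6939662911) + (-0.2500299655) = -1.090522


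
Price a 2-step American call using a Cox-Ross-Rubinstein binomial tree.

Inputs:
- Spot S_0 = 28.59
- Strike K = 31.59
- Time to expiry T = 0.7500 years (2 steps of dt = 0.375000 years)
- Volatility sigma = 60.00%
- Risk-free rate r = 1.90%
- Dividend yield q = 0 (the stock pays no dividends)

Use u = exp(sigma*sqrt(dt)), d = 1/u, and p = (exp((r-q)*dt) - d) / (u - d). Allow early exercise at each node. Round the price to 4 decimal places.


Answer: Price = V(0,0) = 4.8430

Derivation:
dt = T/N = 0.375000
u = exp(sigma*sqrt(dt)) = 1.444009; d = 1/u = 0.692516
p = (exp((r-q)*dt) - d) / (u - d) = 0.418679
Discount per step: exp(-r*dt) = 0.992900
Stock lattice S(k, i) with i counting down-moves:
  k=0: S(0,0) = 28.5900
  k=1: S(1,0) = 41.2842; S(1,1) = 19.7990
  k=2: S(2,0) = 59.6148; S(2,1) = 28.5900; S(2,2) = 13.7112
Terminal payoffs V(N, i) = max(S_T - K, 0):
  V(2,0) = 28.024804; V(2,1) = 0.000000; V(2,2) = 0.000000
Backward induction: V(k, i) = exp(-r*dt) * [p * V(k+1, i) + (1-p) * V(k+1, i+1)]; then take max(V_cont, immediate exercise) for American.
  V(1,0) = exp(-r*dt) * [p*28.024804 + (1-p)*0.000000] = 11.650086; exercise = 9.694225; V(1,0) = max -> 11.650086
  V(1,1) = exp(-r*dt) * [p*0.000000 + (1-p)*0.000000] = 0.000000; exercise = 0.000000; V(1,1) = max -> 0.000000
  V(0,0) = exp(-r*dt) * [p*11.650086 + (1-p)*0.000000] = 4.843014; exercise = 0.000000; V(0,0) = max -> 4.843014


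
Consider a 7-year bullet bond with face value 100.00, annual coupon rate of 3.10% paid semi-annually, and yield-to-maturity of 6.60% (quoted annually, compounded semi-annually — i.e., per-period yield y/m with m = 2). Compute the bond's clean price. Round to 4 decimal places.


Coupon per period c = face * coupon_rate / m = 1.550000
Periods per year m = 2; per-period yield y/m = 0.033000
Number of cashflows N = 14
Cashflows (t years, CF_t, discount factor 1/(1+y/m)^(m*t), PV):
  t = 0.5000: CF_t = 1.550000, DF = 0.968054, PV = 1.500484
  t = 1.0000: CF_t = 1.550000, DF = 0.937129, PV = 1.452550
  t = 1.5000: CF_t = 1.550000, DF = 0.907192, PV = 1.406147
  t = 2.0000: CF_t = 1.550000, DF = 0.878211, PV = 1.361227
  t = 2.5000: CF_t = 1.550000, DF = 0.850156, PV = 1.317741
  t = 3.0000: CF_t = 1.550000, DF = 0.822997, PV = 1.275645
  t = 3.5000: CF_t = 1.550000, DF = 0.796705, PV = 1.234893
  t = 4.0000: CF_t = 1.550000, DF = 0.771254, PV = 1.195444
  t = 4.5000: CF_t = 1.550000, DF = 0.746616, PV = 1.157254
  t = 5.0000: CF_t = 1.550000, DF = 0.722764, PV = 1.120285
  t = 5.5000: CF_t = 1.550000, DF = 0.699675, PV = 1.084497
  t = 6.0000: CF_t = 1.550000, DF = 0.677323, PV = 1.049851
  t = 6.5000: CF_t = 1.550000, DF = 0.655686, PV = 1.016313
  t = 7.0000: CF_t = 101.550000, DF = 0.634739, PV = 64.457792
Price P = sum_t PV_t = 80.630123

Answer: Price = 80.6301


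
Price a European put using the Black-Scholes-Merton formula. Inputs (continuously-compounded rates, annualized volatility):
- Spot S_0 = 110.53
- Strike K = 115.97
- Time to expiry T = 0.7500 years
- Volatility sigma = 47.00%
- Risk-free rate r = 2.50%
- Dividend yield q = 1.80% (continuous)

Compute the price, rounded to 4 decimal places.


Answer: Price = 20.4522

Derivation:
d1 = (ln(S/K) + (r - q + 0.5*sigma^2) * T) / (sigma * sqrt(T)) = 0.09837788
d2 = d1 - sigma * sqrt(T) = -0.30865406
exp(-rT) = 0.98142469; exp(-qT) = 0.98659072
P = K * exp(-rT) * N(-d2) - S_0 * exp(-qT) * N(-d1)
N(-d1) = 0.46081612; N(-d2) = 0.62120765
P = 115.9700 * 0.98142469 * 0.62120765 - 110.5300 * 0.98659072 * 0.46081612 = 20.4522


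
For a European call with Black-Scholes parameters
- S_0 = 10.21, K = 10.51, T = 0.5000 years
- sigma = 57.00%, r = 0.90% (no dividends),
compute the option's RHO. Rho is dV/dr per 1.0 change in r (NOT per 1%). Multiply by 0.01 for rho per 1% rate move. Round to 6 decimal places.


Answer: Rho = 2.074667

Derivation:
d1 = 0.1408394130; d2 = -0.2622114522
phi(d1) = 0.3950051788; exp(-qT) = 1.0000000000; exp(-rT) = 0.9955101098
N(d2) = 0.3965792123
Rho = K*T*exp(-rT)*N(d2) = 10.5100 * 0.5000 * 0.9955101098 * 0.3965792123 = 2.074667


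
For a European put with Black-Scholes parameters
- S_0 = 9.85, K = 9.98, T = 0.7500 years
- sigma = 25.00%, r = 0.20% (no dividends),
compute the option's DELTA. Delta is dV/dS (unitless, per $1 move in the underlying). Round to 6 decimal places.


Answer: Delta = -0.478220

Derivation:
d1 = 0.0546213301; d2 = -0.1618850209
phi(d1) = 0.3983476040; exp(-qT) = 1.0000000000; exp(-rT) = 0.9985011244
N(-d1) = 0.4782200726
Delta = -exp(-qT) * N(-d1) = -1.0000000000 * 0.4782200726 = -0.478220


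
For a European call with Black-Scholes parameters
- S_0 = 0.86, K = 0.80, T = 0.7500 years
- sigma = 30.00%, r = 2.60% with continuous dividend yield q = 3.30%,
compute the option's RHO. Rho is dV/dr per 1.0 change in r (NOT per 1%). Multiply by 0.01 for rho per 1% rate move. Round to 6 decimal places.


Answer: Rho = 0.324230

Derivation:
d1 = 0.3880589074; d2 = 0.1282512862
phi(d1) = 0.3700069865; exp(-qT) = 0.9755537700; exp(-rT) = 0.9806888952
N(d2) = 0.5510249427
Rho = K*T*exp(-rT)*N(d2) = 0.8000 * 0.7500 * 0.9806888952 * 0.5510249427 = 0.324230


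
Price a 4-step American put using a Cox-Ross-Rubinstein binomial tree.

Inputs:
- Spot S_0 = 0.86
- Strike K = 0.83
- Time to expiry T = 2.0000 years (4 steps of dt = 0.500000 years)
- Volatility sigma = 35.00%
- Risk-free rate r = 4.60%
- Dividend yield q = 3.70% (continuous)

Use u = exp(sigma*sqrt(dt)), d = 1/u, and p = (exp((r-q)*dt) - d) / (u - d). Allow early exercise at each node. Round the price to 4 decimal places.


Answer: Price = V(0,0) = 0.1313

Derivation:
dt = T/N = 0.500000
u = exp(sigma*sqrt(dt)) = 1.280803; d = 1/u = 0.780760
p = (exp((r-q)*dt) - d) / (u - d) = 0.447462
Discount per step: exp(-r*dt) = 0.977262
Stock lattice S(k, i) with i counting down-moves:
  k=0: S(0,0) = 0.8600
  k=1: S(1,0) = 1.1015; S(1,1) = 0.6715
  k=2: S(2,0) = 1.4108; S(2,1) = 0.8600; S(2,2) = 0.5242
  k=3: S(3,0) = 1.8069; S(3,1) = 1.1015; S(3,2) = 0.6715; S(3,3) = 0.4093
  k=4: S(4,0) = 2.3143; S(4,1) = 1.4108; S(4,2) = 0.8600; S(4,3) = 0.5242; S(4,4) = 0.3196
Terminal payoffs V(N, i) = max(K - S_T, 0):
  V(4,0) = 0.000000; V(4,1) = 0.000000; V(4,2) = 0.000000; V(4,3) = 0.305756; V(4,4) = 0.510428
Backward induction: V(k, i) = exp(-r*dt) * [p * V(k+1, i) + (1-p) * V(k+1, i+1)]; then take max(V_cont, immediate exercise) for American.
  V(3,0) = exp(-r*dt) * [p*0.000000 + (1-p)*0.000000] = 0.000000; exercise = 0.000000; V(3,0) = max -> 0.000000
  V(3,1) = exp(-r*dt) * [p*0.000000 + (1-p)*0.000000] = 0.000000; exercise = 0.000000; V(3,1) = max -> 0.000000
  V(3,2) = exp(-r*dt) * [p*0.000000 + (1-p)*0.305756] = 0.165101; exercise = 0.158546; V(3,2) = max -> 0.165101
  V(3,3) = exp(-r*dt) * [p*0.305756 + (1-p)*0.510428] = 0.409322; exercise = 0.420691; V(3,3) = max -> 0.420691
  V(2,0) = exp(-r*dt) * [p*0.000000 + (1-p)*0.000000] = 0.000000; exercise = 0.000000; V(2,0) = max -> 0.000000
  V(2,1) = exp(-r*dt) * [p*0.000000 + (1-p)*0.165101] = 0.089150; exercise = 0.000000; V(2,1) = max -> 0.089150
  V(2,2) = exp(-r*dt) * [p*0.165101 + (1-p)*0.420691] = 0.299359; exercise = 0.305756; V(2,2) = max -> 0.305756
  V(1,0) = exp(-r*dt) * [p*0.000000 + (1-p)*0.089150] = 0.048139; exercise = 0.000000; V(1,0) = max -> 0.048139
  V(1,1) = exp(-r*dt) * [p*0.089150 + (1-p)*0.305756] = 0.204085; exercise = 0.158546; V(1,1) = max -> 0.204085
  V(0,0) = exp(-r*dt) * [p*0.048139 + (1-p)*0.204085] = 0.131251; exercise = 0.000000; V(0,0) = max -> 0.131251


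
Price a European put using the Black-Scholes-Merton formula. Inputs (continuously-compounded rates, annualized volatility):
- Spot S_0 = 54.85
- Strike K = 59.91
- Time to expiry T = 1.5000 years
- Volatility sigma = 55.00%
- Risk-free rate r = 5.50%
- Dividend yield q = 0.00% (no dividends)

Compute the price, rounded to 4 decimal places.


d1 = (ln(S/K) + (r - q + 0.5*sigma^2) * T) / (sigma * sqrt(T)) = 0.32828173
d2 = d1 - sigma * sqrt(T) = -0.34532795
exp(-rT) = 0.92081144; exp(-qT) = 1.00000000
P = K * exp(-rT) * N(-d2) - S_0 * exp(-qT) * N(-d1)
N(-d1) = 0.37134933; N(-d2) = 0.63507608
P = 59.9100 * 0.92081144 * 0.63507608 - 54.8500 * 1.00000000 * 0.37134933 = 14.6660

Answer: Price = 14.6660


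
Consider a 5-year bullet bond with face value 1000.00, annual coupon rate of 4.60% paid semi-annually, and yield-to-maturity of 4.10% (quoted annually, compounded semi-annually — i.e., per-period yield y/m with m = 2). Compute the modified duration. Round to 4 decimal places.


Answer: Modified duration = 4.4387

Derivation:
Coupon per period c = face * coupon_rate / m = 23.000000
Periods per year m = 2; per-period yield y/m = 0.020500
Number of cashflows N = 10
Cashflows (t years, CF_t, discount factor 1/(1+y/m)^(m*t), PV):
  t = 0.5000: CF_t = 23.000000, DF = 0.979912, PV = 22.537972
  t = 1.0000: CF_t = 23.000000, DF = 0.960227, PV = 22.085224
  t = 1.5000: CF_t = 23.000000, DF = 0.940938, PV = 21.641572
  t = 2.0000: CF_t = 23.000000, DF = 0.922036, PV = 21.206832
  t = 2.5000: CF_t = 23.000000, DF = 0.903514, PV = 20.780825
  t = 3.0000: CF_t = 23.000000, DF = 0.885364, PV = 20.363376
  t = 3.5000: CF_t = 23.000000, DF = 0.867579, PV = 19.954313
  t = 4.0000: CF_t = 23.000000, DF = 0.850151, PV = 19.553467
  t = 4.5000: CF_t = 23.000000, DF = 0.833073, PV = 19.160673
  t = 5.0000: CF_t = 1023.000000, DF = 0.816338, PV = 835.113575
Price P = sum_t PV_t = 1022.397829
First compute Macaulay numerator sum_t t * PV_t:
  t * PV_t at t = 0.5000: 11.268986
  t * PV_t at t = 1.0000: 22.085224
  t * PV_t at t = 1.5000: 32.462358
  t * PV_t at t = 2.0000: 42.413664
  t * PV_t at t = 2.5000: 51.952063
  t * PV_t at t = 3.0000: 61.090128
  t * PV_t at t = 3.5000: 69.840094
  t * PV_t at t = 4.0000: 78.213866
  t * PV_t at t = 4.5000: 86.223028
  t * PV_t at t = 5.0000: 4175.567874
Macaulay duration D = 4631.117286 / 1022.397829 = 4.529663
Modified duration = D / (1 + y/m) = 4.529663 / (1 + 0.020500) = 4.438670


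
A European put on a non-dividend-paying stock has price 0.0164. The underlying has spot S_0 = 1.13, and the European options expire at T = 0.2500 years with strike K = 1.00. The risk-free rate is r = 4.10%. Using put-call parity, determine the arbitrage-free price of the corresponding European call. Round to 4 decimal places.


Put-call parity: C - P = S_0 * exp(-qT) - K * exp(-rT).
S_0 * exp(-qT) = 1.1300 * 1.00000000 = 1.13000000
K * exp(-rT) = 1.0000 * 0.98980235 = 0.98980235
C = P + S*exp(-qT) - K*exp(-rT)
C = 0.0164 + 1.13000000 - 0.98980235 = 0.1566

Answer: Call price = 0.1566


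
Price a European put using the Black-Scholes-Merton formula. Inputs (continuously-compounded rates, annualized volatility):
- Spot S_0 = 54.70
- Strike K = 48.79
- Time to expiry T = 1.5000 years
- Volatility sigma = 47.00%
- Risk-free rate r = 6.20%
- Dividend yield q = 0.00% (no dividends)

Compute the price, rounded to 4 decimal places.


d1 = (ln(S/K) + (r - q + 0.5*sigma^2) * T) / (sigma * sqrt(T)) = 0.64800875
d2 = d1 - sigma * sqrt(T) = 0.07237866
exp(-rT) = 0.91119350; exp(-qT) = 1.00000000
P = K * exp(-rT) * N(-d2) - S_0 * exp(-qT) * N(-d1)
N(-d1) = 0.25848965; N(-d2) = 0.47115028
P = 48.7900 * 0.91119350 * 0.47115028 - 54.7000 * 1.00000000 * 0.25848965 = 6.8066

Answer: Price = 6.8066


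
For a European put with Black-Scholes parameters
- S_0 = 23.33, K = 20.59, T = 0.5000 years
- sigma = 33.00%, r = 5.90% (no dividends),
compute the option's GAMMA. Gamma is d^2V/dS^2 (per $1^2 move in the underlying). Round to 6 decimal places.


d1 = 0.7785012744; d2 = 0.5451560366
phi(d1) = 0.2946489444; exp(-qT) = 1.0000000000; exp(-rT) = 0.9709308776
Gamma = exp(-qT) * phi(d1) / (S * sigma * sqrt(T)) = 1.0000000000 * 0.2946489444 / (23.3300 * 0.3300 * 0.7071067812) = 0.054124

Answer: Gamma = 0.054124


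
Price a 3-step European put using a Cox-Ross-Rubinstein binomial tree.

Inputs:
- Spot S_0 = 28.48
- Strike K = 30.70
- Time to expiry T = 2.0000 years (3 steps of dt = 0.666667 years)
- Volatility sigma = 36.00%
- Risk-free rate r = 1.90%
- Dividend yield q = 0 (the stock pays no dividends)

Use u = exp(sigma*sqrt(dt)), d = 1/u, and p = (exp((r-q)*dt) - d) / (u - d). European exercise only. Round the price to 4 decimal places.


Answer: Price = V(0,0) = 6.7875

Derivation:
dt = T/N = 0.666667
u = exp(sigma*sqrt(dt)) = 1.341702; d = 1/u = 0.745322
p = (exp((r-q)*dt) - d) / (u - d) = 0.448414
Discount per step: exp(-r*dt) = 0.987413
Stock lattice S(k, i) with i counting down-moves:
  k=0: S(0,0) = 28.4800
  k=1: S(1,0) = 38.2117; S(1,1) = 21.2268
  k=2: S(2,0) = 51.2687; S(2,1) = 28.4800; S(2,2) = 15.8208
  k=3: S(3,0) = 68.7872; S(3,1) = 38.2117; S(3,2) = 21.2268; S(3,3) = 11.7916
Terminal payoffs V(N, i) = max(K - S_T, 0):
  V(3,0) = 0.000000; V(3,1) = 0.000000; V(3,2) = 9.473226; V(3,3) = 18.908419
Backward induction: V(k, i) = exp(-r*dt) * [p * V(k+1, i) + (1-p) * V(k+1, i+1)].
  V(2,0) = exp(-r*dt) * [p*0.000000 + (1-p)*0.000000] = 0.000000
  V(2,1) = exp(-r*dt) * [p*0.000000 + (1-p)*9.473226] = 5.159527
  V(2,2) = exp(-r*dt) * [p*9.473226 + (1-p)*18.908419] = 14.492801
  V(1,0) = exp(-r*dt) * [p*0.000000 + (1-p)*5.159527] = 2.810101
  V(1,1) = exp(-r*dt) * [p*5.159527 + (1-p)*14.492801] = 10.177889
  V(0,0) = exp(-r*dt) * [p*2.810101 + (1-p)*10.177889] = 6.787545


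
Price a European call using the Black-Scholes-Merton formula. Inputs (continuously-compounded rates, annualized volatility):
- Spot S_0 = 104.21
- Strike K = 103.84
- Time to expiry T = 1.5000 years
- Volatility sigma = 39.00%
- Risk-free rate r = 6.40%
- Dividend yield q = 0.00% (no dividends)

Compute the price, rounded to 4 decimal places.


Answer: Price = 24.0736

Derivation:
d1 = (ln(S/K) + (r - q + 0.5*sigma^2) * T) / (sigma * sqrt(T)) = 0.44725556
d2 = d1 - sigma * sqrt(T) = -0.03039494
exp(-rT) = 0.90846402; exp(-qT) = 1.00000000
C = S_0 * exp(-qT) * N(d1) - K * exp(-rT) * N(d2)
N(d1) = 0.67265472; N(d2) = 0.48787604
C = 104.2100 * 1.00000000 * 0.67265472 - 103.8400 * 0.90846402 * 0.48787604 = 24.0736


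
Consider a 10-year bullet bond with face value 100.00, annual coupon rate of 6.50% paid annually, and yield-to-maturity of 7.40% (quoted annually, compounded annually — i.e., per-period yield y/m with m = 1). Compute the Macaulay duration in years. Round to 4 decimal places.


Answer: Macaulay duration = 7.5705 years

Derivation:
Coupon per period c = face * coupon_rate / m = 6.500000
Periods per year m = 1; per-period yield y/m = 0.074000
Number of cashflows N = 10
Cashflows (t years, CF_t, discount factor 1/(1+y/m)^(m*t), PV):
  t = 1.0000: CF_t = 6.500000, DF = 0.931099, PV = 6.052142
  t = 2.0000: CF_t = 6.500000, DF = 0.866945, PV = 5.635141
  t = 3.0000: CF_t = 6.500000, DF = 0.807211, PV = 5.246873
  t = 4.0000: CF_t = 6.500000, DF = 0.751593, PV = 4.885356
  t = 5.0000: CF_t = 6.500000, DF = 0.699808, PV = 4.548749
  t = 6.0000: CF_t = 6.500000, DF = 0.651590, PV = 4.235334
  t = 7.0000: CF_t = 6.500000, DF = 0.606694, PV = 3.943514
  t = 8.0000: CF_t = 6.500000, DF = 0.564892, PV = 3.671801
  t = 9.0000: CF_t = 6.500000, DF = 0.525971, PV = 3.418809
  t = 10.0000: CF_t = 106.500000, DF = 0.489731, PV = 52.156302
Price P = sum_t PV_t = 93.794020
Macaulay numerator sum_t t * PV_t:
  t * PV_t at t = 1.0000: 6.052142
  t * PV_t at t = 2.0000: 11.270282
  t * PV_t at t = 3.0000: 15.740618
  t * PV_t at t = 4.0000: 19.541425
  t * PV_t at t = 5.0000: 22.743744
  t * PV_t at t = 6.0000: 25.412004
  t * PV_t at t = 7.0000: 27.604598
  t * PV_t at t = 8.0000: 29.374406
  t * PV_t at t = 9.0000: 30.769280
  t * PV_t at t = 10.0000: 521.563023
Macaulay duration D = (sum_t t * PV_t) / P = 710.071521 / 93.794020 = 7.570541


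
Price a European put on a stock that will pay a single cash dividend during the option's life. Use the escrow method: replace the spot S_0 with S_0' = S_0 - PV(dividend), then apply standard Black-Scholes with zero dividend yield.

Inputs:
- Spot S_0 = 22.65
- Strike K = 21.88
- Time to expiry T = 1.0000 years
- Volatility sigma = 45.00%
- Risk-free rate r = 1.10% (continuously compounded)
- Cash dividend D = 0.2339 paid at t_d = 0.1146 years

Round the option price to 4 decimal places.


Answer: Price = 3.5455

Derivation:
PV(D) = D * exp(-r * t_d) = 0.2339 * 0.99874019 = 0.23360533
S_0' = S_0 - PV(D) = 22.6500 - 0.23360533 = 22.41639467
d1 = (ln(S_0'/K) + (r + sigma^2/2)*T) / (sigma*sqrt(T)) = 0.30326582
d2 = d1 - sigma*sqrt(T) = -0.14673418
exp(-rT) = 0.98906028
N(-d1) = 0.38084365; N(-d2) = 0.55832908
P = K * exp(-rT) * N(-d2) - S_0' * N(-d1) = 21.8800 * 0.98906028 * 0.55832908 - 22.41639467 * 0.38084365 = 3.5455


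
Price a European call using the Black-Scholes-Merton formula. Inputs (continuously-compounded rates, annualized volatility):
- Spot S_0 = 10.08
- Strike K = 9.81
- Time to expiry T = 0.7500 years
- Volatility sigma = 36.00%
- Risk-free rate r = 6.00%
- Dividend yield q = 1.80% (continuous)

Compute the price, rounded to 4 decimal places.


Answer: Price = 1.5010

Derivation:
d1 = (ln(S/K) + (r - q + 0.5*sigma^2) * T) / (sigma * sqrt(T)) = 0.34400771
d2 = d1 - sigma * sqrt(T) = 0.03223856
exp(-rT) = 0.95599748; exp(-qT) = 0.98659072
C = S_0 * exp(-qT) * N(d1) - K * exp(-rT) * N(d2)
N(d1) = 0.63457976; N(d2) = 0.51285910
C = 10.0800 * 0.98659072 * 0.63457976 - 9.8100 * 0.95599748 * 0.51285910 = 1.5010


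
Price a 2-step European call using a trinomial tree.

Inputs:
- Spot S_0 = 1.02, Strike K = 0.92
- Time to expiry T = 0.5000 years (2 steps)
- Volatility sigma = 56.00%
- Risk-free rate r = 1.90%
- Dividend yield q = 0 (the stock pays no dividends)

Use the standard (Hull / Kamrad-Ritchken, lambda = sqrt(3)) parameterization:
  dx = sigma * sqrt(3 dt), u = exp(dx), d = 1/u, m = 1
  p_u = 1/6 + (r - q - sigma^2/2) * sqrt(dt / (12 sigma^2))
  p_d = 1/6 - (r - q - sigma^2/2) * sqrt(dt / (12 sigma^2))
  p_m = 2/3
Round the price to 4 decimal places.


Answer: Price = V(0,0) = 0.2070

Derivation:
dt = T/N = 0.250000; dx = sigma*sqrt(3*dt) = 0.484974
u = exp(dx) = 1.624133; d = 1/u = 0.615713
p_u = 0.131149, p_m = 0.666667, p_d = 0.202184
Discount per step: exp(-r*dt) = 0.995261
Stock lattice S(k, j) with j the centered position index:
  k=0: S(0,+0) = 1.0200
  k=1: S(1,-1) = 0.6280; S(1,+0) = 1.0200; S(1,+1) = 1.6566
  k=2: S(2,-2) = 0.3867; S(2,-1) = 0.6280; S(2,+0) = 1.0200; S(2,+1) = 1.6566; S(2,+2) = 2.6906
Terminal payoffs V(N, j) = max(S_T - K, 0):
  V(2,-2) = 0.000000; V(2,-1) = 0.000000; V(2,+0) = 0.100000; V(2,+1) = 0.736616; V(2,+2) = 1.770565
Backward induction: V(k, j) = exp(-r*dt) * [p_u * V(k+1, j+1) + p_m * V(k+1, j) + p_d * V(k+1, j-1)]
  V(1,-1) = exp(-r*dt) * [p_u*0.100000 + p_m*0.000000 + p_d*0.000000] = 0.013053
  V(1,+0) = exp(-r*dt) * [p_u*0.736616 + p_m*0.100000 + p_d*0.000000] = 0.162500
  V(1,+1) = exp(-r*dt) * [p_u*1.770565 + p_m*0.736616 + p_d*0.100000] = 0.739981
  V(0,+0) = exp(-r*dt) * [p_u*0.739981 + p_m*0.162500 + p_d*0.013053] = 0.207034


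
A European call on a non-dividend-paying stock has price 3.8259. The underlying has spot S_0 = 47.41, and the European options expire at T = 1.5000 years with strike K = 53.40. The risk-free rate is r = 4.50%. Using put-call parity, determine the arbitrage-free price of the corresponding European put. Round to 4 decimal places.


Put-call parity: C - P = S_0 * exp(-qT) - K * exp(-rT).
S_0 * exp(-qT) = 47.4100 * 1.00000000 = 47.41000000
K * exp(-rT) = 53.4000 * 0.93472772 = 49.91446028
P = C - S*exp(-qT) + K*exp(-rT)
P = 3.8259 - 47.41000000 + 49.91446028 = 6.3304

Answer: Put price = 6.3304


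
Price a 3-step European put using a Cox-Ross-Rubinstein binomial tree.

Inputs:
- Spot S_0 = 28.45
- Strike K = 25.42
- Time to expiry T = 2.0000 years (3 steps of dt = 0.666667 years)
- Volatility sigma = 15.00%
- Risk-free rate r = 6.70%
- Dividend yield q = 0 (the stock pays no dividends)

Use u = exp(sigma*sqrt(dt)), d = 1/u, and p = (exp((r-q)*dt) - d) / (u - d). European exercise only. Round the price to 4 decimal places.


Answer: Price = V(0,0) = 0.2555

Derivation:
dt = T/N = 0.666667
u = exp(sigma*sqrt(dt)) = 1.130290; d = 1/u = 0.884728
p = (exp((r-q)*dt) - d) / (u - d) = 0.655439
Discount per step: exp(-r*dt) = 0.956316
Stock lattice S(k, i) with i counting down-moves:
  k=0: S(0,0) = 28.4500
  k=1: S(1,0) = 32.1568; S(1,1) = 25.1705
  k=2: S(2,0) = 36.3465; S(2,1) = 28.4500; S(2,2) = 22.2691
  k=3: S(3,0) = 41.0821; S(3,1) = 32.1568; S(3,2) = 25.1705; S(3,3) = 19.7021
Terminal payoffs V(N, i) = max(K - S_T, 0):
  V(3,0) = 0.000000; V(3,1) = 0.000000; V(3,2) = 0.249475; V(3,3) = 5.717910
Backward induction: V(k, i) = exp(-r*dt) * [p * V(k+1, i) + (1-p) * V(k+1, i+1)].
  V(2,0) = exp(-r*dt) * [p*0.000000 + (1-p)*0.000000] = 0.000000
  V(2,1) = exp(-r*dt) * [p*0.000000 + (1-p)*0.249475] = 0.082204
  V(2,2) = exp(-r*dt) * [p*0.249475 + (1-p)*5.717910] = 2.040477
  V(1,0) = exp(-r*dt) * [p*0.000000 + (1-p)*0.082204] = 0.027087
  V(1,1) = exp(-r*dt) * [p*0.082204 + (1-p)*2.040477] = 0.723883
  V(0,0) = exp(-r*dt) * [p*0.027087 + (1-p)*0.723883] = 0.255504


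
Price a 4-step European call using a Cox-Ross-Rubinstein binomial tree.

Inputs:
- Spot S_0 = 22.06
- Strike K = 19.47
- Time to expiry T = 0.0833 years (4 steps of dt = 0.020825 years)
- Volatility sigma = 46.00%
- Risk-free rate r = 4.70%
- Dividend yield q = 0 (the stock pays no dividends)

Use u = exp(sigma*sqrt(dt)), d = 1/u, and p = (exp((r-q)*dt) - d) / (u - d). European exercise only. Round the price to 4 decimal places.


dt = T/N = 0.020825
u = exp(sigma*sqrt(dt)) = 1.068635; d = 1/u = 0.935773
p = (exp((r-q)*dt) - d) / (u - d) = 0.490781
Discount per step: exp(-r*dt) = 0.999022
Stock lattice S(k, i) with i counting down-moves:
  k=0: S(0,0) = 22.0600
  k=1: S(1,0) = 23.5741; S(1,1) = 20.6432
  k=2: S(2,0) = 25.1921; S(2,1) = 22.0600; S(2,2) = 19.3173
  k=3: S(3,0) = 26.9211; S(3,1) = 23.5741; S(3,2) = 20.6432; S(3,3) = 18.0766
  k=4: S(4,0) = 28.7689; S(4,1) = 25.1921; S(4,2) = 22.0600; S(4,3) = 19.3173; S(4,4) = 16.9156
Terminal payoffs V(N, i) = max(S_T - K, 0):
  V(4,0) = 9.298873; V(4,1) = 5.722089; V(4,2) = 2.590000; V(4,3) = 0.000000; V(4,4) = 0.000000
Backward induction: V(k, i) = exp(-r*dt) * [p * V(k+1, i) + (1-p) * V(k+1, i+1)].
  V(3,0) = exp(-r*dt) * [p*9.298873 + (1-p)*5.722089] = 7.470192
  V(3,1) = exp(-r*dt) * [p*5.722089 + (1-p)*2.590000] = 4.123132
  V(3,2) = exp(-r*dt) * [p*2.590000 + (1-p)*0.000000] = 1.269879
  V(3,3) = exp(-r*dt) * [p*0.000000 + (1-p)*0.000000] = 0.000000
  V(2,0) = exp(-r*dt) * [p*7.470192 + (1-p)*4.123132] = 5.760165
  V(2,1) = exp(-r*dt) * [p*4.123132 + (1-p)*1.269879] = 2.667590
  V(2,2) = exp(-r*dt) * [p*1.269879 + (1-p)*0.000000] = 0.622623
  V(1,0) = exp(-r*dt) * [p*5.760165 + (1-p)*2.667590] = 4.181273
  V(1,1) = exp(-r*dt) * [p*2.667590 + (1-p)*0.622623] = 1.624663
  V(0,0) = exp(-r*dt) * [p*4.181273 + (1-p)*1.624663] = 2.876582

Answer: Price = V(0,0) = 2.8766


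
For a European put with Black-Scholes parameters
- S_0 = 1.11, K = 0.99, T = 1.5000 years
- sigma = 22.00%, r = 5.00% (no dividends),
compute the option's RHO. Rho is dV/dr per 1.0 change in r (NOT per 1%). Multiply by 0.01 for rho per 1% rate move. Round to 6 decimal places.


Answer: Rho = -0.392553

Derivation:
d1 = 0.8376896819; d2 = 0.5682458102
phi(d1) = 0.2808876435; exp(-qT) = 1.0000000000; exp(-rT) = 0.9277434863
N(-d2) = 0.2849340347
Rho = -K*T*exp(-rT)*N(-d2) = -0.9900 * 1.5000 * 0.9277434863 * 0.2849340347 = -0.392553


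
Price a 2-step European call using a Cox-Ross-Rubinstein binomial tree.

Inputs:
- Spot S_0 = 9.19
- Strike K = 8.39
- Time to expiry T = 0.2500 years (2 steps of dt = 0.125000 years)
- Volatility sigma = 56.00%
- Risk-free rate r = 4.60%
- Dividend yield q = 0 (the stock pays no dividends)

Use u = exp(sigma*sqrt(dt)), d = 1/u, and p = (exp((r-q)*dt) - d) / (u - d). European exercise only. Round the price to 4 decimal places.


Answer: Price = V(0,0) = 1.5195

Derivation:
dt = T/N = 0.125000
u = exp(sigma*sqrt(dt)) = 1.218950; d = 1/u = 0.820378
p = (exp((r-q)*dt) - d) / (u - d) = 0.465132
Discount per step: exp(-r*dt) = 0.994266
Stock lattice S(k, i) with i counting down-moves:
  k=0: S(0,0) = 9.1900
  k=1: S(1,0) = 11.2022; S(1,1) = 7.5393
  k=2: S(2,0) = 13.6549; S(2,1) = 9.1900; S(2,2) = 6.1851
Terminal payoffs V(N, i) = max(S_T - K, 0):
  V(2,0) = 5.264863; V(2,1) = 0.800000; V(2,2) = 0.000000
Backward induction: V(k, i) = exp(-r*dt) * [p * V(k+1, i) + (1-p) * V(k+1, i+1)].
  V(1,0) = exp(-r*dt) * [p*5.264863 + (1-p)*0.800000] = 2.860255
  V(1,1) = exp(-r*dt) * [p*0.800000 + (1-p)*0.000000] = 0.369972
  V(0,0) = exp(-r*dt) * [p*2.860255 + (1-p)*0.369972] = 1.519519


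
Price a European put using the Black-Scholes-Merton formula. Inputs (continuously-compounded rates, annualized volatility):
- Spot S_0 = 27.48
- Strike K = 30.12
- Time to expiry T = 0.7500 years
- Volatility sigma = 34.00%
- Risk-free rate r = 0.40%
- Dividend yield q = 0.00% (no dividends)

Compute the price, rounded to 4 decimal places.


Answer: Price = 4.7910

Derivation:
d1 = (ln(S/K) + (r - q + 0.5*sigma^2) * T) / (sigma * sqrt(T)) = -0.15412174
d2 = d1 - sigma * sqrt(T) = -0.44857037
exp(-rT) = 0.99700450; exp(-qT) = 1.00000000
P = K * exp(-rT) * N(-d2) - S_0 * exp(-qT) * N(-d1)
N(-d1) = 0.56124313; N(-d2) = 0.67312920
P = 30.1200 * 0.99700450 * 0.67312920 - 27.4800 * 1.00000000 * 0.56124313 = 4.7910


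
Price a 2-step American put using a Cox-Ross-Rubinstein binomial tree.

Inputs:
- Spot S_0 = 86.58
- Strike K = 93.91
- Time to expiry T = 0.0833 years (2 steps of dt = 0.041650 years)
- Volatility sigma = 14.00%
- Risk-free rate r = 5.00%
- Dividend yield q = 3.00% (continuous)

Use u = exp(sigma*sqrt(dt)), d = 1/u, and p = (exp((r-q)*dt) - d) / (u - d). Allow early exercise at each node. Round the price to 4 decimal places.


Answer: Price = V(0,0) = 7.3300

Derivation:
dt = T/N = 0.041650
u = exp(sigma*sqrt(dt)) = 1.028984; d = 1/u = 0.971833
p = (exp((r-q)*dt) - d) / (u - d) = 0.507439
Discount per step: exp(-r*dt) = 0.997920
Stock lattice S(k, i) with i counting down-moves:
  k=0: S(0,0) = 86.5800
  k=1: S(1,0) = 89.0894; S(1,1) = 84.1413
  k=2: S(2,0) = 91.6716; S(2,1) = 86.5800; S(2,2) = 81.7712
Terminal payoffs V(N, i) = max(K - S_T, 0):
  V(2,0) = 2.238442; V(2,1) = 7.330000; V(2,2) = 12.138766
Backward induction: V(k, i) = exp(-r*dt) * [p * V(k+1, i) + (1-p) * V(k+1, i+1)]; then take max(V_cont, immediate exercise) for American.
  V(1,0) = exp(-r*dt) * [p*2.238442 + (1-p)*7.330000] = 4.736471; exercise = 4.820587; V(1,0) = max -> 4.820587
  V(1,1) = exp(-r*dt) * [p*7.330000 + (1-p)*12.138766] = 9.678434; exercise = 9.768730; V(1,1) = max -> 9.768730
  V(0,0) = exp(-r*dt) * [p*4.820587 + (1-p)*9.768730] = 7.242750; exercise = 7.330000; V(0,0) = max -> 7.330000


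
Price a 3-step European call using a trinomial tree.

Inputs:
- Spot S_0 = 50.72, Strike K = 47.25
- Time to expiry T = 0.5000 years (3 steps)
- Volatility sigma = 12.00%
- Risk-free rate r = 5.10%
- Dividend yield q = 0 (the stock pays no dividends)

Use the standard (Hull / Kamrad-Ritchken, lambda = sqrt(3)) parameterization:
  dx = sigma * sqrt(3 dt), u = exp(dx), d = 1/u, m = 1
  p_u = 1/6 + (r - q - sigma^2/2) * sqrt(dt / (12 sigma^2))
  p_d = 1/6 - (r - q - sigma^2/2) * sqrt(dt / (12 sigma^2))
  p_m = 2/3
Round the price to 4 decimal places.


Answer: Price = V(0,0) = 4.9144

Derivation:
dt = T/N = 0.166667; dx = sigma*sqrt(3*dt) = 0.084853
u = exp(dx) = 1.088557; d = 1/u = 0.918647
p_u = 0.209682, p_m = 0.666667, p_d = 0.123651
Discount per step: exp(-r*dt) = 0.991536
Stock lattice S(k, j) with j the centered position index:
  k=0: S(0,+0) = 50.7200
  k=1: S(1,-1) = 46.5938; S(1,+0) = 50.7200; S(1,+1) = 55.2116
  k=2: S(2,-2) = 42.8033; S(2,-1) = 46.5938; S(2,+0) = 50.7200; S(2,+1) = 55.2116; S(2,+2) = 60.1010
  k=3: S(3,-3) = 39.3211; S(3,-2) = 42.8033; S(3,-1) = 46.5938; S(3,+0) = 50.7200; S(3,+1) = 55.2116; S(3,+2) = 60.1010; S(3,+3) = 65.4233
Terminal payoffs V(N, j) = max(S_T - K, 0):
  V(3,-3) = 0.000000; V(3,-2) = 0.000000; V(3,-1) = 0.000000; V(3,+0) = 3.470000; V(3,+1) = 7.961603; V(3,+2) = 12.850967; V(3,+3) = 18.173319
Backward induction: V(k, j) = exp(-r*dt) * [p_u * V(k+1, j+1) + p_m * V(k+1, j) + p_d * V(k+1, j-1)]
  V(2,-2) = exp(-r*dt) * [p_u*0.000000 + p_m*0.000000 + p_d*0.000000] = 0.000000
  V(2,-1) = exp(-r*dt) * [p_u*3.470000 + p_m*0.000000 + p_d*0.000000] = 0.721439
  V(2,+0) = exp(-r*dt) * [p_u*7.961603 + p_m*3.470000 + p_d*0.000000] = 3.949031
  V(2,+1) = exp(-r*dt) * [p_u*12.850967 + p_m*7.961603 + p_d*3.470000] = 8.360061
  V(2,+2) = exp(-r*dt) * [p_u*18.173319 + p_m*12.850967 + p_d*7.961603] = 13.249297
  V(1,-1) = exp(-r*dt) * [p_u*3.949031 + p_m*0.721439 + p_d*0.000000] = 1.297922
  V(1,+0) = exp(-r*dt) * [p_u*8.360061 + p_m*3.949031 + p_d*0.721439] = 4.436976
  V(1,+1) = exp(-r*dt) * [p_u*13.249297 + p_m*8.360061 + p_d*3.949031] = 8.764999
  V(0,+0) = exp(-r*dt) * [p_u*8.764999 + p_m*4.436976 + p_d*1.297922] = 4.914389


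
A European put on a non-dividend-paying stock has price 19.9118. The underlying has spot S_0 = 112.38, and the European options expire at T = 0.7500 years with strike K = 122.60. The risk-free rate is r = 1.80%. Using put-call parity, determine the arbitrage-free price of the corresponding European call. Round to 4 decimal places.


Put-call parity: C - P = S_0 * exp(-qT) - K * exp(-rT).
S_0 * exp(-qT) = 112.3800 * 1.00000000 = 112.38000000
K * exp(-rT) = 122.6000 * 0.98659072 = 120.95602182
C = P + S*exp(-qT) - K*exp(-rT)
C = 19.9118 + 112.38000000 - 120.95602182 = 11.3358

Answer: Call price = 11.3358


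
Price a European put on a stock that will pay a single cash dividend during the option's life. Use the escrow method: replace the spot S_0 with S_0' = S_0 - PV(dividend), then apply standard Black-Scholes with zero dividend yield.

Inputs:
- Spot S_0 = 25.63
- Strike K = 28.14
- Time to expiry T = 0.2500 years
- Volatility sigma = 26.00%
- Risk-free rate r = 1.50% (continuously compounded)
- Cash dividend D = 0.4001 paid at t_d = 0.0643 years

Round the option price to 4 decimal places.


Answer: Price = 3.2117

Derivation:
PV(D) = D * exp(-r * t_d) = 0.4001 * 0.99903596 = 0.39971429
S_0' = S_0 - PV(D) = 25.6300 - 0.39971429 = 25.23028571
d1 = (ln(S_0'/K) + (r + sigma^2/2)*T) / (sigma*sqrt(T)) = -0.74574588
d2 = d1 - sigma*sqrt(T) = -0.87574588
exp(-rT) = 0.99625702
N(-d1) = 0.77208953; N(-d2) = 0.80941590
P = K * exp(-rT) * N(-d2) - S_0' * N(-d1) = 28.1400 * 0.99625702 * 0.80941590 - 25.23028571 * 0.77208953 = 3.2117


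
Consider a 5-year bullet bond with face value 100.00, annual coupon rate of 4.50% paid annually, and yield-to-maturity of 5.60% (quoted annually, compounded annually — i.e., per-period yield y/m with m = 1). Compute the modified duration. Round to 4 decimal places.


Answer: Modified duration = 4.3333

Derivation:
Coupon per period c = face * coupon_rate / m = 4.500000
Periods per year m = 1; per-period yield y/m = 0.056000
Number of cashflows N = 5
Cashflows (t years, CF_t, discount factor 1/(1+y/m)^(m*t), PV):
  t = 1.0000: CF_t = 4.500000, DF = 0.946970, PV = 4.261364
  t = 2.0000: CF_t = 4.500000, DF = 0.896752, PV = 4.035382
  t = 3.0000: CF_t = 4.500000, DF = 0.849197, PV = 3.821385
  t = 4.0000: CF_t = 4.500000, DF = 0.804163, PV = 3.618736
  t = 5.0000: CF_t = 104.500000, DF = 0.761518, PV = 79.578674
Price P = sum_t PV_t = 95.315540
First compute Macaulay numerator sum_t t * PV_t:
  t * PV_t at t = 1.0000: 4.261364
  t * PV_t at t = 2.0000: 8.070764
  t * PV_t at t = 3.0000: 11.464154
  t * PV_t at t = 4.0000: 14.474942
  t * PV_t at t = 5.0000: 397.893371
Macaulay duration D = 436.164595 / 95.315540 = 4.576007
Modified duration = D / (1 + y/m) = 4.576007 / (1 + 0.056000) = 4.333340


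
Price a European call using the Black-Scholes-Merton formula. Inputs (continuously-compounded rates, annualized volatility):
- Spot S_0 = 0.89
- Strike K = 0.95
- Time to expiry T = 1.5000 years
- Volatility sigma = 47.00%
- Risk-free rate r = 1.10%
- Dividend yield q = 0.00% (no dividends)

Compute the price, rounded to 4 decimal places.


Answer: Price = 0.1851

Derivation:
d1 = (ln(S/K) + (r - q + 0.5*sigma^2) * T) / (sigma * sqrt(T)) = 0.20314171
d2 = d1 - sigma * sqrt(T) = -0.37248838
exp(-rT) = 0.98363538; exp(-qT) = 1.00000000
C = S_0 * exp(-qT) * N(d1) - K * exp(-rT) * N(d2)
N(d1) = 0.58048786; N(d2) = 0.35476463
C = 0.8900 * 1.00000000 * 0.58048786 - 0.9500 * 0.98363538 * 0.35476463 = 0.1851


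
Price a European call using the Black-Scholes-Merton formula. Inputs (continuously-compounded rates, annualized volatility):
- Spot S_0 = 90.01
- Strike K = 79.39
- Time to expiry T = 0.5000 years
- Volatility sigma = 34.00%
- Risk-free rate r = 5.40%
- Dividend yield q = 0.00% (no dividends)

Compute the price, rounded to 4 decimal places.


d1 = (ln(S/K) + (r - q + 0.5*sigma^2) * T) / (sigma * sqrt(T)) = 0.75472568
d2 = d1 - sigma * sqrt(T) = 0.51430937
exp(-rT) = 0.97336124; exp(-qT) = 1.00000000
C = S_0 * exp(-qT) * N(d1) - K * exp(-rT) * N(d2)
N(d1) = 0.77479320; N(d2) = 0.69648215
C = 90.0100 * 1.00000000 * 0.77479320 - 79.3900 * 0.97336124 * 0.69648215 = 15.9184

Answer: Price = 15.9184


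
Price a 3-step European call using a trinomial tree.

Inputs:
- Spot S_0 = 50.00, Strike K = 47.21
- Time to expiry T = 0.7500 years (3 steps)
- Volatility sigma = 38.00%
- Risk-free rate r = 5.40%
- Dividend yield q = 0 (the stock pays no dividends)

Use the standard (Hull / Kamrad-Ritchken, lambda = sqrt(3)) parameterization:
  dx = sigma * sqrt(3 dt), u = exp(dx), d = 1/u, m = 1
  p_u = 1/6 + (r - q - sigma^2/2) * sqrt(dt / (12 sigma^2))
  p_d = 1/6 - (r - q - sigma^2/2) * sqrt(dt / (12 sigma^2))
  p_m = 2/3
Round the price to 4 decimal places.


Answer: Price = V(0,0) = 8.6914

Derivation:
dt = T/N = 0.250000; dx = sigma*sqrt(3*dt) = 0.329090
u = exp(dx) = 1.389702; d = 1/u = 0.719579
p_u = 0.159754, p_m = 0.666667, p_d = 0.173580
Discount per step: exp(-r*dt) = 0.986591
Stock lattice S(k, j) with j the centered position index:
  k=0: S(0,+0) = 50.0000
  k=1: S(1,-1) = 35.9789; S(1,+0) = 50.0000; S(1,+1) = 69.4851
  k=2: S(2,-2) = 25.8897; S(2,-1) = 35.9789; S(2,+0) = 50.0000; S(2,+1) = 69.4851; S(2,+2) = 96.5636
  k=3: S(3,-3) = 18.6296; S(3,-2) = 25.8897; S(3,-1) = 35.9789; S(3,+0) = 50.0000; S(3,+1) = 69.4851; S(3,+2) = 96.5636; S(3,+3) = 134.1947
Terminal payoffs V(N, j) = max(S_T - K, 0):
  V(3,-3) = 0.000000; V(3,-2) = 0.000000; V(3,-1) = 0.000000; V(3,+0) = 2.790000; V(3,+1) = 22.275122; V(3,+2) = 49.353644; V(3,+3) = 86.984732
Backward induction: V(k, j) = exp(-r*dt) * [p_u * V(k+1, j+1) + p_m * V(k+1, j) + p_d * V(k+1, j-1)]
  V(2,-2) = exp(-r*dt) * [p_u*0.000000 + p_m*0.000000 + p_d*0.000000] = 0.000000
  V(2,-1) = exp(-r*dt) * [p_u*2.790000 + p_m*0.000000 + p_d*0.000000] = 0.439736
  V(2,+0) = exp(-r*dt) * [p_u*22.275122 + p_m*2.790000 + p_d*0.000000] = 5.345874
  V(2,+1) = exp(-r*dt) * [p_u*49.353644 + p_m*22.275122 + p_d*2.790000] = 22.907446
  V(2,+2) = exp(-r*dt) * [p_u*86.984732 + p_m*49.353644 + p_d*22.275122] = 49.985684
  V(1,-1) = exp(-r*dt) * [p_u*5.345874 + p_m*0.439736 + p_d*0.000000] = 1.131797
  V(1,+0) = exp(-r*dt) * [p_u*22.907446 + p_m*5.345874 + p_d*0.439736] = 7.201908
  V(1,+1) = exp(-r*dt) * [p_u*49.985684 + p_m*22.907446 + p_d*5.345874] = 23.860659
  V(0,+0) = exp(-r*dt) * [p_u*23.860659 + p_m*7.201908 + p_d*1.131797] = 8.691427


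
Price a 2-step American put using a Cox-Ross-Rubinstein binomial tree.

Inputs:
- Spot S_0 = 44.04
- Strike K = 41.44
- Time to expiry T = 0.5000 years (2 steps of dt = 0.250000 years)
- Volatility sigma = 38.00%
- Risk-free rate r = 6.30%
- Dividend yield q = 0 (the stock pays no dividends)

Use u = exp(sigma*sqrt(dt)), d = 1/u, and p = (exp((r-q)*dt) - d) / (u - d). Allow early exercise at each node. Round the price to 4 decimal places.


Answer: Price = V(0,0) = 2.8073

Derivation:
dt = T/N = 0.250000
u = exp(sigma*sqrt(dt)) = 1.209250; d = 1/u = 0.826959
p = (exp((r-q)*dt) - d) / (u - d) = 0.494168
Discount per step: exp(-r*dt) = 0.984373
Stock lattice S(k, i) with i counting down-moves:
  k=0: S(0,0) = 44.0400
  k=1: S(1,0) = 53.2554; S(1,1) = 36.4193
  k=2: S(2,0) = 64.3990; S(2,1) = 44.0400; S(2,2) = 30.1173
Terminal payoffs V(N, i) = max(K - S_T, 0):
  V(2,0) = 0.000000; V(2,1) = 0.000000; V(2,2) = 11.322744
Backward induction: V(k, i) = exp(-r*dt) * [p * V(k+1, i) + (1-p) * V(k+1, i+1)]; then take max(V_cont, immediate exercise) for American.
  V(1,0) = exp(-r*dt) * [p*0.000000 + (1-p)*0.000000] = 0.000000; exercise = 0.000000; V(1,0) = max -> 0.000000
  V(1,1) = exp(-r*dt) * [p*0.000000 + (1-p)*11.322744] = 5.637911; exercise = 5.020720; V(1,1) = max -> 5.637911
  V(0,0) = exp(-r*dt) * [p*0.000000 + (1-p)*5.637911] = 2.807274; exercise = 0.000000; V(0,0) = max -> 2.807274


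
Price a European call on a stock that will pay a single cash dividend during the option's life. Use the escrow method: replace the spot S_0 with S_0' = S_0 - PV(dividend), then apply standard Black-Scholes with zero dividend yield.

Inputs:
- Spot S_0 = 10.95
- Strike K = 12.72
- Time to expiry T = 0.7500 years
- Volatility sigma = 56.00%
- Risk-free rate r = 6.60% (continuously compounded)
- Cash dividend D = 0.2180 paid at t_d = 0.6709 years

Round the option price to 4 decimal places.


PV(D) = D * exp(-r * t_d) = 0.2180 * 0.95668662 = 0.20855768
S_0' = S_0 - PV(D) = 10.9500 - 0.20855768 = 10.74144232
d1 = (ln(S_0'/K) + (r + sigma^2/2)*T) / (sigma*sqrt(T)) = -0.00405420
d2 = d1 - sigma*sqrt(T) = -0.48902843
exp(-rT) = 0.95170516
N(d1) = 0.49838261; N(d2) = 0.31241079
C = S_0' * N(d1) - K * exp(-rT) * N(d2) = 10.74144232 * 0.49838261 - 12.7200 * 0.95170516 * 0.31241079 = 1.5714

Answer: Price = 1.5714
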